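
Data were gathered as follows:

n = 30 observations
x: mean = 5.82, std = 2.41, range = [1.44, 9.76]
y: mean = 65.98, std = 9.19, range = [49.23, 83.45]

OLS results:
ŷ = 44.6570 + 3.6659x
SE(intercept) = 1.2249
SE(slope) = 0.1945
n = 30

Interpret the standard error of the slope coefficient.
SE(slope) = 0.1945 measures the uncertainty in the estimated slope. The coefficient is estimated precisely (SE/|β̂₁| = 5.3%).

SE(β̂₁) = s / √Sxx, where s is the residual standard deviation and Sxx = Σ(x − x̄)². It is the yardstick for how far β̂₁ = 3.6659 could plausibly be from the true slope.

Relative precision:
- SE / |β̂₁| = 0.1945 / 3.6659 = 5.3%
- Rule of thumb (under 20%: precise; 20% to under 50%: moderately precise; 50% or more: imprecise) → precise

Rough 95% range (±2 SE): 3.6659 ± 0.3890 → (3.2769, 4.0549).

What drives SE(β̂₁): wider spread of x values → smaller SE; more residual scatter → larger SE.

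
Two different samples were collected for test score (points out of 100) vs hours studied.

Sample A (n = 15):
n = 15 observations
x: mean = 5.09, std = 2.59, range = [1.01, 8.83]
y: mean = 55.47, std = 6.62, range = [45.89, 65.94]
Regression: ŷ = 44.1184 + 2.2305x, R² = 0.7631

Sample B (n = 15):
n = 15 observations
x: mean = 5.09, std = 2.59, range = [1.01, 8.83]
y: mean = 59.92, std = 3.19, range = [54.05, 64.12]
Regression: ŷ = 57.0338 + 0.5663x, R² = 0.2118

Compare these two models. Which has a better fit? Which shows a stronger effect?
Model A has the better fit (R² = 0.7631 vs 0.2118). Model A shows the stronger effect (|β₁| = 2.2305 vs 0.5663).

Model Comparison:

Goodness of fit (R²):
- Model A: R² = 0.7631 → 76.31% of variance in test score explained
- Model B: R² = 0.2118 → 21.18% of variance in test score explained
- 0.7631 > 0.2118 → Model A has the better fit

Which has the larger per-hour effect? (|β₁|)
- Model A: β₁ = 2.2305 → predicted test score rises 2.2305 points per additional hour of study time
- Model B: β₁ = 0.5663 → predicted test score rises 0.5663 points per additional hour of study time
- |2.2305| > |0.5663| → Model A shows the stronger marginal effect

Notes:
- The two samples could reflect different populations, time periods, or measurement quality.
- R² measures how tightly points cluster around the line; β₁ measures how steep the line is — they answer different questions.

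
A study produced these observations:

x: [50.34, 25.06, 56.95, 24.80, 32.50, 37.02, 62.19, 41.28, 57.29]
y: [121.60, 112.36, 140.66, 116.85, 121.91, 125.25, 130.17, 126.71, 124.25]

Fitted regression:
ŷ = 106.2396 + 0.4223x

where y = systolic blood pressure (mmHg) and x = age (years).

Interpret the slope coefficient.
For each additional year of age, predicted blood pressure increases by approximately 0.4223 mmHg.

β₁ = 0.4223 is the change in predicted blood pressure (mmHg) per additional year of age.

Interpretation:
- Age up by 1 year → predicted blood pressure increases by 0.4223 mmHg
- The effect is assumed constant over the observed range of x (linearity)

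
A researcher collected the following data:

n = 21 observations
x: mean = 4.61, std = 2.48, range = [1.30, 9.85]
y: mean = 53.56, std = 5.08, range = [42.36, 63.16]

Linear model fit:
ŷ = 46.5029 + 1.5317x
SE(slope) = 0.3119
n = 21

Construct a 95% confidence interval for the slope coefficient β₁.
The 95% CI for β₁ is (0.8789, 2.1845)

Confidence interval for the slope:

The 95% CI for β₁ is: β̂₁ ± t*(α/2, n-2) × SE(β̂₁)

Step 1: Find critical t-value
- Confidence level = 0.95
- Degrees of freedom = n - 2 = 21 - 2 = 19
- t*(α/2, 19) = 2.0930

Step 2: Calculate margin of error
Margin = 2.0930 × 0.3119 = 0.6528

Step 3: Construct interval
CI = 1.5317 ± 0.6528
CI = (0.8789, 2.1845)

Interpretation: We are 95% confident that the true slope β₁ lies between 0.8789 and 2.1845.
Both endpoints are positive, so the data support a genuinely positive slope at this confidence level.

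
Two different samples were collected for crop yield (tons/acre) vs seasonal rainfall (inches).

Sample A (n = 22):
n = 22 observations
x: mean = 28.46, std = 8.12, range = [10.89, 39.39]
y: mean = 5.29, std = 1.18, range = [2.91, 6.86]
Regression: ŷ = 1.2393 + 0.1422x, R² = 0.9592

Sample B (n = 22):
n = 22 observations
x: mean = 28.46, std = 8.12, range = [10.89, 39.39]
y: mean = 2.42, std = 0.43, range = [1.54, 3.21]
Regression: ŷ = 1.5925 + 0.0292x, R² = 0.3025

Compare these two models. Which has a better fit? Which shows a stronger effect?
Model A has the better fit (R² = 0.9592 vs 0.3025). Model A shows the stronger effect (|β₁| = 0.1422 vs 0.0292).

Model Comparison:

Which explains more variance? (R²)
- Model A: R² = 0.9592 → 95.92% of variance in crop yield explained
- Model B: R² = 0.3025 → 30.25% of variance in crop yield explained
- 0.9592 > 0.3025 → Model A has the better fit

Strength of effect — compare |β₁|:
- Model A: β₁ = 0.1422 → predicted crop yield rises 0.1422 tons/acre per additional inch of rainfall
- Model B: β₁ = 0.0292 → predicted crop yield rises 0.0292 tons/acre per additional inch of rainfall
- |0.1422| > |0.0292| → Model A shows the stronger marginal effect

Note: The two samples could reflect different populations, time periods, or measurement quality.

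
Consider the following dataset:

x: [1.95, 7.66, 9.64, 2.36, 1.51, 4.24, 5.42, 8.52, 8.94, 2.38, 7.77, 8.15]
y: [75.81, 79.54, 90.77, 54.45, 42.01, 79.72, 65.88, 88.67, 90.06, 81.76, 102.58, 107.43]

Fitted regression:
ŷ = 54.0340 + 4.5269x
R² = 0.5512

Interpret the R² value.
About 55.12% of the variability in y is accounted for by the regression on x (R² = 0.5512) — a moderate linear fit.

R² (coefficient of determination) measures the proportion of variance in y explained by the regression model.

Here R² = 0.5512:
- Explained: 55.12% of the variation in y
- Unexplained (residual): 100% − 55.12% = 44.88%
- Rule of thumb (below 0.3 weak; 0.3 to below 0.7 moderate; 0.7 and above strong) → moderate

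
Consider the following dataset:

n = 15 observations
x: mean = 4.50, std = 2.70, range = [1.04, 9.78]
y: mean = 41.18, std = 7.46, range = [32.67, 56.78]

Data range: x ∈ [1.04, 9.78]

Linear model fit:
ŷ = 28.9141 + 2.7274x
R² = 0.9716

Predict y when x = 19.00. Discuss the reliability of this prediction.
ŷ = 80.7347 (extrapolation — x = 19.00 lies outside [1.04, 9.78], so reliability is low).

Prediction calculation:
ŷ = 28.9141 + 2.7274 × 19.00
ŷ = 80.7347

Reliability:
- Data range: x ∈ [1.04, 9.78]
- Prediction point: x = 19.00 is 9.22 units above the observed range → this is EXTRAPOLATION, not interpolation

Why that matters here:
- The linear relationship may not hold outside the observed range
- Real relationships often flatten, saturate, or turn nonlinear at extremes
- There are no observations near this x to validate the fitted line there

A defensible statement: 'if the linear trend continued to x = 19.00, y would be about 80.7347' — the premise is untested.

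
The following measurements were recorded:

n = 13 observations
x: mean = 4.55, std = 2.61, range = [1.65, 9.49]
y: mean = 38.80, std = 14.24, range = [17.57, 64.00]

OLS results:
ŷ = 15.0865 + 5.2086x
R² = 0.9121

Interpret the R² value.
R² = 0.9121 means 91.21% of the variation in y is explained by the linear relationship with x. This indicates a strong fit.

R² (coefficient of determination) measures the proportion of variance in y explained by the regression model.

Here R² = 0.9121:
- Explained: 91.21% of the variation in y
- Unexplained (residual): 100% − 91.21% = 8.79%
- Rule of thumb (below 0.3 weak; 0.3 to below 0.7 moderate; 0.7 and above strong) → strong

Note: R² says nothing about causation, and a high R² does not by itself mean the linear form is appropriate — check the residuals.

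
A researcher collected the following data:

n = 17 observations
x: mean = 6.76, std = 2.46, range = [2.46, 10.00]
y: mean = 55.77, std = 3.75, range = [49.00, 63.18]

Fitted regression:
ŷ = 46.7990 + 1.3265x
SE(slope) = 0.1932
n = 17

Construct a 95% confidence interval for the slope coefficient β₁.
The 95% CI for β₁ is (0.9147, 1.7383)

Confidence interval for the slope:

The 95% CI for β₁ is: β̂₁ ± t*(α/2, n-2) × SE(β̂₁)

Step 1: Find critical t-value
- Confidence level = 0.95
- Degrees of freedom = n - 2 = 17 - 2 = 15
- t*(α/2, 15) = 2.1314

Step 2: Calculate margin of error
Margin = 2.1314 × 0.1932 = 0.4118

Step 3: Construct interval
CI = 1.3265 ± 0.4118
CI = (0.9147, 1.7383)

Interpretation: intervals built this way capture the true β₁ in 95% of repeated samples; here the plausible range for the per-unit effect of x on y is 0.9147 to 1.7383.
Since 0 is outside the interval, a two-sided test at α = 0.05 would reject H₀: β₁ = 0.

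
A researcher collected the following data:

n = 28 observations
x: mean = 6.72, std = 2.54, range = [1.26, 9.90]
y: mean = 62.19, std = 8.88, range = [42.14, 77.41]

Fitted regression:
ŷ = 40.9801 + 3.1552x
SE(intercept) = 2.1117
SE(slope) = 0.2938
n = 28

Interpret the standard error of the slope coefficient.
The slope 3.1552 is pinned down to within about ±0.2938 (one SE) by these data — relative uncertainty 9.3%, i.e. precise.

SE(β̂₁) = 0.2938 says: if we drew many samples of n = 28 from the same population and refit each time, the fitted slopes would scatter with a standard deviation of roughly 0.2938 around the true β₁.

Relative precision:
- SE / |β̂₁| = 0.2938 / 3.1552 = 9.3%
- Rule of thumb (under 20%: precise; 20% to under 50%: moderately precise; 50% or more: imprecise) → precise

Rough 95% range (±2 SE): 3.1552 ± 0.5876 → (2.5676, 3.7428).

What drives SE(β̂₁): more residual scatter → larger SE.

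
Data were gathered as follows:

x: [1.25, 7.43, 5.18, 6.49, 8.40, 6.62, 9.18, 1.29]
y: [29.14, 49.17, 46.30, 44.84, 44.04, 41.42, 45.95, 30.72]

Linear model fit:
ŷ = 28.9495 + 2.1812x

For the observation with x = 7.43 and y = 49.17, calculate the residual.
Residual = 4.0142

The residual is the difference between the actual value and the predicted value:

Residual = y - ŷ

Step 1: Calculate predicted value
ŷ = 28.9495 + 2.1812 × 7.43
ŷ = 45.1558

Step 2: Calculate residual
Residual = 49.17 - 45.1558
Residual = 4.0142

The residual is positive, so the observed y = 49.17 sits above the regression line (the line underestimates it by 4.0142).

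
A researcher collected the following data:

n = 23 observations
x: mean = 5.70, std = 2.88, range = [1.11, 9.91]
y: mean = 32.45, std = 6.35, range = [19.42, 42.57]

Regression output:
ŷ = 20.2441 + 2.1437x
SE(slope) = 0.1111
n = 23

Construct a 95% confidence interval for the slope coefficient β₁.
The 95% CI for β₁ is (1.9127, 2.3747)

Confidence interval for the slope:

The 95% CI for β₁ is: β̂₁ ± t*(α/2, n-2) × SE(β̂₁)

Step 1: Find critical t-value
- Confidence level = 0.95
- Degrees of freedom = n - 2 = 23 - 2 = 21
- t*(α/2, 21) = 2.0796

Step 2: Calculate margin of error
Margin = 2.0796 × 0.1111 = 0.2310

Step 3: Construct interval
CI = 2.1437 ± 0.2310
CI = (1.9127, 2.3747)

Interpretation: intervals built this way capture the true β₁ in 95% of repeated samples; here the plausible range for the per-unit effect of x on y is 1.9127 to 2.3747.
Both endpoints are positive, so the data support a genuinely positive slope at this confidence level.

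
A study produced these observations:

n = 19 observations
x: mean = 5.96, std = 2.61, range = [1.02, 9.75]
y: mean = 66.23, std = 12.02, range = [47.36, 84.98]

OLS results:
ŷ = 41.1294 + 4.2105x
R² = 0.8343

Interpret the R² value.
About 83.43% of the variability in y is accounted for by the regression on x (R² = 0.8343) — a strong linear fit.

The coefficient of determination R² is the fraction of the total variation in y that the fitted line accounts for.

Here R² = 0.8343:
- Explained: 83.43% of the variation in y
- Unexplained (residual): 100% − 83.43% = 16.57%
- Rule of thumb (below 0.3 weak; 0.3 to below 0.7 moderate; 0.7 and above strong) → strong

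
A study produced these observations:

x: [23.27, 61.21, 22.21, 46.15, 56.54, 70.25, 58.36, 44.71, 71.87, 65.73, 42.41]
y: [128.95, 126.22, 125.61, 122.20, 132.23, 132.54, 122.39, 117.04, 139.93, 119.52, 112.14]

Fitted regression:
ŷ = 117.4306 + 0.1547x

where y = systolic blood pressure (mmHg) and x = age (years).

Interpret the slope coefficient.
An increase of one year in age is associated with a 0.1547 mmHg increase in predicted blood pressure.

The slope coefficient β₁ = 0.1547 represents the marginal effect of age on blood pressure.

Interpretation:
- Age up by 1 year → predicted blood pressure increases by 0.1547 mmHg
- The effect is assumed constant over the observed range of x (linearity)

The intercept β₀ = 117.4306 is the predicted blood pressure when age = 0; since the smallest observed x is 22.21, this is an extrapolation and mainly anchors the line.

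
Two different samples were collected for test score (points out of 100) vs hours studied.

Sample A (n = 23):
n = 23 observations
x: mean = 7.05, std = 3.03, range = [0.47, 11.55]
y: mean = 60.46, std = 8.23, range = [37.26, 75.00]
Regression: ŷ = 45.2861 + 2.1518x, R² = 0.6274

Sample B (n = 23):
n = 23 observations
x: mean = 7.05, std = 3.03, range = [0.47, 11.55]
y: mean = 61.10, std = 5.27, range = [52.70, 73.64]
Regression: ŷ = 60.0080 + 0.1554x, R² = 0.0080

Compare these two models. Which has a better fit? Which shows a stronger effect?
Model A has the better fit (R² = 0.6274 vs 0.0080). Model A shows the stronger effect (|β₁| = 2.1518 vs 0.1554).

Model Comparison:

Goodness of fit (R²):
- Model A: R² = 0.6274 → 62.74% of variance in test score explained
- Model B: R² = 0.0080 → 0.80% of variance in test score explained
- 0.6274 > 0.0080 → Model A has the better fit

Which has the larger per-hour effect? (|β₁|)
- Model A: β₁ = 2.1518 → predicted test score rises 2.1518 points per additional hour of study time
- Model B: β₁ = 0.1554 → predicted test score rises 0.1554 points per additional hour of study time
- |2.1518| > |0.1554| → Model A shows the stronger marginal effect

Note: A steeper slope doesn't make a better model if the scatter around the line is large.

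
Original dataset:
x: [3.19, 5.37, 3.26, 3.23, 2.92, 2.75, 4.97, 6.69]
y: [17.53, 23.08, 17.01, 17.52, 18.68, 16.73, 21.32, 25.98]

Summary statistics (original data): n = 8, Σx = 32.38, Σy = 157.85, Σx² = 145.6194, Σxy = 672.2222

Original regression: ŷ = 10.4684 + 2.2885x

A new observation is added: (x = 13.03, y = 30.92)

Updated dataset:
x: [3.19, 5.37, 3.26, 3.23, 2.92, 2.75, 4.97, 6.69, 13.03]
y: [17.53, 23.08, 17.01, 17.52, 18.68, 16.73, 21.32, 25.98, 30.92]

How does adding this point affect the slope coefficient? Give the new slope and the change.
The slope changes from 2.2885 to 1.4216 (change of -0.8669, or -37.9%).

The new point has HIGH LEVERAGE: x = 13.03 is far from the original mean x̄ = 32.38/8 ≈ 4.05 (original range [2.75, 6.69]).

Step 1: Update the sums with the new point (n goes from 8 to 9)
Σx  = 32.38 + 13.03 = 45.41
Σy  = 157.85 + 30.92 = 188.77
Σx² = 145.6194 + 13.03² = 145.6194 + 169.7809 = 315.4003
Σxy = 672.2222 + 13.03×30.92 = 672.2222 + 402.8876 = 1075.1098

Step 2: Recompute the slope with b₁ = (nΣxy − ΣxΣy) / (nΣx² − (Σx)²)
Numerator   = 9×1075.1098 − 45.41×188.77 = 9675.9882 − 8572.0457 = 1103.9425
Denominator = 9×315.4003 − 45.41² = 2838.6027 − 2062.0681 = 776.5346
b₁(new) = 1103.9425 / 776.5346 = 1.4216

(Same formula on the original sums: (8×672.2222 − 32.38×157.85) / (8×145.6194 − 32.38²) = 266.5946 / 116.4908 = 2.2885, matching the given fit.)

Step 3: Change in slope
Δβ₁ = 1.4216 − 2.2885 = -0.8669
Relative change = -0.8669 / 2.2885 × 100% = -37.9%
→ the slope decreases when the point is added.

Because the point sits below the extension of the original line at a high-leverage x, it tilts the fit down.
In practice: examine leverage (hᵢ) and Cook's distance rather than deleting it automatically; refit with and without it and report both if conclusions differ.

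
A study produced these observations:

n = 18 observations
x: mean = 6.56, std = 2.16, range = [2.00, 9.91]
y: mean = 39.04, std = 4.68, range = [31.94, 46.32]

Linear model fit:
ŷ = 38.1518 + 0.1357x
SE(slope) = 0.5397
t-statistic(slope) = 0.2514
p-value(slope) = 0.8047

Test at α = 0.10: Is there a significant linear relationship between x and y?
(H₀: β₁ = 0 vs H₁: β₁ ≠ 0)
Since p-value = 0.8047 ≥ α = 0.10, fail to reject H₀ — the slope is not significantly different from 0.

Hypothesis test for the slope coefficient:

H₀: β₁ = 0 (no linear relationship)
H₁: β₁ ≠ 0 (linear relationship exists)

Test statistic: t = β̂₁ / SE(β̂₁) = 0.1357 / 0.5397 = 0.2514

With df = 16, the two-sided p-value for |t| = 0.2514 is 0.8047.

Decision rule: reject H₀ if p-value < α.
p-value = 0.8047 ≥ α = 0.10 → fail to reject H₀.

There is not sufficient evidence at the 10% significance level to conclude that a linear relationship exists between x and y.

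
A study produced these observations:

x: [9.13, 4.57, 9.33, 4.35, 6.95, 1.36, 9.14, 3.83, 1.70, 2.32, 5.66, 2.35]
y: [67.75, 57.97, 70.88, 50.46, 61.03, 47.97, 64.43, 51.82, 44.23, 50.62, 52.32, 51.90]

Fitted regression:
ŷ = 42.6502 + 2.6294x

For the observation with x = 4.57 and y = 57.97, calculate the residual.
Residual = 3.3034

The residual is the difference between the actual value and the predicted value:

Residual = y - ŷ

Step 1: Calculate predicted value
ŷ = 42.6502 + 2.6294 × 4.57
ŷ = 54.6666

Step 2: Calculate residual
Residual = 57.97 - 54.6666
Residual = 3.3034

Interpretation: the model underestimates the actual value by 3.3034 at this point (positive residual → observation lies above the fitted line).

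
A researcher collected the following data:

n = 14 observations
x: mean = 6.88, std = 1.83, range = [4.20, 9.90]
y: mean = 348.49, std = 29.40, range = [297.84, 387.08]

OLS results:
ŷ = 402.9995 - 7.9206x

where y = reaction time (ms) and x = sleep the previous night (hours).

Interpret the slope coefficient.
For each additional hour of sleep, predicted reaction time decreases by approximately 7.9206 ms.

β₁ = -7.9206 is the change in predicted reaction time (ms) per additional hour of sleep.

Interpretation:
- Sleep up by 1 hour → predicted reaction time decreases by 7.9206 ms
- The effect is assumed constant over the observed range of x (linearity)
- The sign (−) gives the direction; the magnitude 7.9206 gives the size of the effect per hour

(β₀ = 402.9995 is the fitted value at x = 0 and is not part of the slope interpretation.)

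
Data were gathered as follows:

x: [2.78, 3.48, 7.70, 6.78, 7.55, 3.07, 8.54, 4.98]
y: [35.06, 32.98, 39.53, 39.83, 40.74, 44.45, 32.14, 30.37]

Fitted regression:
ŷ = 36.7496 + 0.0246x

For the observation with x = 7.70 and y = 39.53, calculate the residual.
Residual = 2.5910

The residual is the difference between the actual value and the predicted value:

Residual = y - ŷ

Step 1: Calculate predicted value
ŷ = 36.7496 + 0.0246 × 7.70
ŷ = 36.9390

Step 2: Calculate residual
Residual = 39.53 - 36.9390
Residual = 2.5910

The residual is positive, so the observed y = 39.53 sits above the regression line (the line underestimates it by 2.5910).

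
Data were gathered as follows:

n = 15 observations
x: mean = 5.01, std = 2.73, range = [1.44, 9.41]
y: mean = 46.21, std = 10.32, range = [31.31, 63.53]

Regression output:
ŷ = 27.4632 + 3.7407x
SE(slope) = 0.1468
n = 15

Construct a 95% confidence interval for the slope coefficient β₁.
The 95% CI for β₁ is (3.4236, 4.0578)

Confidence interval for the slope:

The 95% CI for β₁ is: β̂₁ ± t*(α/2, n-2) × SE(β̂₁)

Step 1: Find critical t-value
- Confidence level = 0.95
- Degrees of freedom = n - 2 = 15 - 2 = 13
- t*(α/2, 13) = 2.1604

Step 2: Calculate margin of error
Margin = 2.1604 × 0.1468 = 0.3171

Step 3: Construct interval
CI = 3.7407 ± 0.3171
CI = (3.4236, 4.0578)

Interpretation: We are 95% confident that the true slope β₁ lies between 3.4236 and 4.0578.
Since 0 is outside the interval, a two-sided test at α = 0.05 would reject H₀: β₁ = 0.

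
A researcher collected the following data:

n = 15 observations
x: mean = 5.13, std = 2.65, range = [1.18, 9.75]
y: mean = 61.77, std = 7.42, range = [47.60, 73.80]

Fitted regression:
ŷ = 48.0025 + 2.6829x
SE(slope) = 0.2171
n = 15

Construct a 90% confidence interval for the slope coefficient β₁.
The 90% CI for β₁ is (2.2984, 3.0674)

Confidence interval for the slope:

The 90% CI for β₁ is: β̂₁ ± t*(α/2, n-2) × SE(β̂₁)

Step 1: Find critical t-value
- Confidence level = 0.9
- Degrees of freedom = n - 2 = 15 - 2 = 13
- t*(α/2, 13) = 1.7709

Step 2: Calculate margin of error
Margin = 1.7709 × 0.2171 = 0.3845

Step 3: Construct interval
CI = 2.6829 ± 0.3845
CI = (2.2984, 3.0674)

Interpretation: each one-unit increase in x is associated with a change in mean y of between 2.2984 and 3.0674, with 90% confidence.
The interval does not include 0, suggesting a significant linear relationship.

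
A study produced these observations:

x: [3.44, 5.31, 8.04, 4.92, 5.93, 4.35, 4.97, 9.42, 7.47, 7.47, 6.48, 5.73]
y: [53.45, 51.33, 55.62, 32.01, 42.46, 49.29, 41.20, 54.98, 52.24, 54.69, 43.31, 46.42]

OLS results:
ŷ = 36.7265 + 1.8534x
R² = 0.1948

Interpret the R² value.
The model explains 19.48% of the variance in y (R² = 0.1948), leaving 80.52% unexplained; the fit is weak.

R² = 1 − SS_res/SS_tot compares the residual scatter to the total scatter of y about its mean.

Here R² = 0.1948:
- Explained: 19.48% of the variation in y
- Unexplained (residual): 100% − 19.48% = 80.52%
- Rule of thumb (below 0.3 weak; 0.3 to below 0.7 moderate; 0.7 and above strong) → weak

Note: R² never decreases when predictors are added, so it should not be used alone to compare models of different size.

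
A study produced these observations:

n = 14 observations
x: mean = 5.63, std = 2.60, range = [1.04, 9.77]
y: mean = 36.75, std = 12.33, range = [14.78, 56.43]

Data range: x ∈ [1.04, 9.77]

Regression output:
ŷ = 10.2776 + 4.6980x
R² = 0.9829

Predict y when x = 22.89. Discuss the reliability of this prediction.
ŷ = 117.8148 (extrapolation — x = 22.89 lies outside [1.04, 9.77], so reliability is low).

Prediction calculation:
ŷ = 10.2776 + 4.6980 × 22.89
ŷ = 117.8148

Reliability:
- Data range: x ∈ [1.04, 9.77]
- Prediction point: x = 22.89 is 13.12 units above the observed range → this is EXTRAPOLATION, not interpolation

Why that matters here:
- The standard error of prediction grows with (x − x̄)², and x = 22.89 is far from x̄ = 5.63
- R² describes fit only over the sampled x values; it says nothing about behaviour beyond them

The R² = 0.9829 only validates the fit within [1.04, 9.77]; treat ŷ = 117.8148 with caution.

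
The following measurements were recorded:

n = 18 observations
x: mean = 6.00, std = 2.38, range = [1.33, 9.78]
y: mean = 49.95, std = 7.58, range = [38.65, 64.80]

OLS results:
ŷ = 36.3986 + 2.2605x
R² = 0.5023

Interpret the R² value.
The model explains 50.23% of the variance in y (R² = 0.5023), leaving 49.77% unexplained; the fit is moderate.

R² = 1 − SS_res/SS_tot compares the residual scatter to the total scatter of y about its mean.

Here R² = 0.5023:
- Explained: 50.23% of the variation in y
- Unexplained (residual): 100% − 50.23% = 49.77%
- Rule of thumb (below 0.3 weak; 0.3 to below 0.7 moderate; 0.7 and above strong) → moderate

Note: R² never decreases when predictors are added, so it should not be used alone to compare models of different size.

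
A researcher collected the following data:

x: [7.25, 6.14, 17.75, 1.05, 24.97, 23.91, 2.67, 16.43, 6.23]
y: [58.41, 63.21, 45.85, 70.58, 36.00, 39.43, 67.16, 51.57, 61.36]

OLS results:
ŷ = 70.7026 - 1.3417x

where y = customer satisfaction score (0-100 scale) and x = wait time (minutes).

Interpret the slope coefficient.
For each additional minute of wait time, predicted satisfaction score decreases by approximately 1.3417 points.

The slope coefficient β₁ = -1.3417 represents the marginal effect of wait time on satisfaction score.

Interpretation:
- Wait time up by 1 minute → predicted satisfaction score decreases by 1.3417 points
- The effect is assumed constant over the observed range of x (linearity)

(β₀ = 70.7026 is the fitted value at x = 0 and is not part of the slope interpretation.)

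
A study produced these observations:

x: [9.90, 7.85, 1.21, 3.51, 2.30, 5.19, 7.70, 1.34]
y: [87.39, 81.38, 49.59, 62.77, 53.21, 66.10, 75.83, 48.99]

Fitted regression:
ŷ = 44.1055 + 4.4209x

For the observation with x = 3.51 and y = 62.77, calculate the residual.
Residual = 3.1471

The residual is the difference between the actual value and the predicted value:

Residual = y - ŷ

Step 1: Calculate predicted value
ŷ = 44.1055 + 4.4209 × 3.51
ŷ = 59.6229

Step 2: Calculate residual
Residual = 62.77 - 59.6229
Residual = 3.1471

Sign check: y > ŷ, so the point is above the line and the fit underestimates here.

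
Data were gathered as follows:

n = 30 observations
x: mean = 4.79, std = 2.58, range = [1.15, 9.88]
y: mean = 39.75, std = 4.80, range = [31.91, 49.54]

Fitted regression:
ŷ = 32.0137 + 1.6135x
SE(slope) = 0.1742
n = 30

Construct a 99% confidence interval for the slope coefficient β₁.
The 99% CI for β₁ is (1.1321, 2.0949)

Confidence interval for the slope:

The 99% CI for β₁ is: β̂₁ ± t*(α/2, n-2) × SE(β̂₁)

Step 1: Find critical t-value
- Confidence level = 0.99
- Degrees of freedom = n - 2 = 30 - 2 = 28
- t*(α/2, 28) = 2.7633

Step 2: Calculate margin of error
Margin = 2.7633 × 0.1742 = 0.4814

Step 3: Construct interval
CI = 1.6135 ± 0.4814
CI = (1.1321, 2.0949)

Interpretation: each one-unit increase in x is associated with a change in mean y of between 1.1321 and 2.0949, with 99% confidence.
The interval does not include 0, suggesting a significant linear relationship.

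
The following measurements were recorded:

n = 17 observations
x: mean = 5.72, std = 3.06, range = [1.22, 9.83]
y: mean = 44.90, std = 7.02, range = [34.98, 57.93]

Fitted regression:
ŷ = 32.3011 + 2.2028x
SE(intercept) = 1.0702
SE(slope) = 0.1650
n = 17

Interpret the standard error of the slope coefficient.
SE(β̂₁) = 0.1650 is the estimated standard deviation of the slope estimate across repeated samples; relative to β̂₁ = 2.2028 that is 7.5%, a precise estimate.

What SE measures:
- The standard error quantifies the sampling variability of the coefficient estimate
- It is the estimated standard deviation of β̂₁ across hypothetical repeated samples of the same size
- Smaller SE → more precise estimate

Relative precision:
- SE / |β̂₁| = 0.1650 / 2.2028 = 7.5%
- Rule of thumb (under 20%: precise; 20% to under 50%: moderately precise; 50% or more: imprecise) → precise

Link to interval estimation: a confidence interval for β₁ is β̂₁ ± t* × 0.1650, so SE sets the half-width per unit of t*.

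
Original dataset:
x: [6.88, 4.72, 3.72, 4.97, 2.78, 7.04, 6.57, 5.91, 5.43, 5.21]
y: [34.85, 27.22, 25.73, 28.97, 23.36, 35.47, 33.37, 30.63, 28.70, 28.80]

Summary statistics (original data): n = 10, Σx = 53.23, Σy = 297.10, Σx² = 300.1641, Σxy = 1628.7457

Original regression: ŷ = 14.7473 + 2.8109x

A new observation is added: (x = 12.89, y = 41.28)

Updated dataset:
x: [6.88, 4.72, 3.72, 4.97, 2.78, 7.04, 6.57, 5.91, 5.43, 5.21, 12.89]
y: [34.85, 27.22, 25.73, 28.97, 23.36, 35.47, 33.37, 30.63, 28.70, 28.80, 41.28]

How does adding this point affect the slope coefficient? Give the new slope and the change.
The slope changes from 2.8109 to 1.8421 (change of -0.9688, or -34.5%).

The new point has HIGH LEVERAGE: x = 12.89 is far from the original mean x̄ = 53.23/10 ≈ 5.32 (original range [2.78, 7.04]).

Step 1: Update the sums with the new point (n goes from 10 to 11)
Σx  = 53.23 + 12.89 = 66.12
Σy  = 297.10 + 41.28 = 338.38
Σx² = 300.1641 + 12.89² = 300.1641 + 166.1521 = 466.3162
Σxy = 1628.7457 + 12.89×41.28 = 1628.7457 + 532.0992 = 2160.8449

Step 2: Recompute the slope with b₁ = (nΣxy − ΣxΣy) / (nΣx² − (Σx)²)
Numerator   = 11×2160.8449 − 66.12×338.38 = 23769.2939 − 22373.6856 = 1395.6083
Denominator = 11×466.3162 − 66.12² = 5129.4782 − 4371.8544 = 757.6238
b₁(new) = 1395.6083 / 757.6238 = 1.8421

(Same formula on the original sums: (10×1628.7457 − 53.23×297.10) / (10×300.1641 − 53.23²) = 472.8240 / 168.2081 = 2.8109, matching the given fit.)

Step 3: Change in slope
Δβ₁ = 1.8421 − 2.8109 = -0.9688
Relative change = -0.9688 / 2.8109 × 100% = -34.5%
→ the slope decreases when the point is added.

Because the point sits below the extension of the original line at a high-leverage x, it tilts the fit down.
In practice: investigate whether it comes from the same population as the rest of the sample.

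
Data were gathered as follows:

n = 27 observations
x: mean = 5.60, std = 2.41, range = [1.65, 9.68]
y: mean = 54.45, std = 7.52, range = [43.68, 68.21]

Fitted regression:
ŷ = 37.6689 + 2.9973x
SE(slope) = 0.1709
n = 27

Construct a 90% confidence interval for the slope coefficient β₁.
The 90% CI for β₁ is (2.7054, 3.2892)

Confidence interval for the slope:

The 90% CI for β₁ is: β̂₁ ± t*(α/2, n-2) × SE(β̂₁)

Step 1: Find critical t-value
- Confidence level = 0.9
- Degrees of freedom = n - 2 = 27 - 2 = 25
- t*(α/2, 25) = 1.7081

Step 2: Calculate margin of error
Margin = 1.7081 × 0.1709 = 0.2919

Step 3: Construct interval
CI = 2.9973 ± 0.2919
CI = (2.7054, 3.2892)

Interpretation: We are 90% confident that the true slope β₁ lies between 2.7054 and 3.2892.
The interval does not include 0, suggesting a significant linear relationship.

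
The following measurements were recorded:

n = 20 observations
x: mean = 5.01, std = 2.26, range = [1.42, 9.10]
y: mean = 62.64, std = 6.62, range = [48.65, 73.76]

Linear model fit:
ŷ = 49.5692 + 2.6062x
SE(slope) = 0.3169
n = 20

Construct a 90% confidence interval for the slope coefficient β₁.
The 90% CI for β₁ is (2.0567, 3.1557)

Confidence interval for the slope:

The 90% CI for β₁ is: β̂₁ ± t*(α/2, n-2) × SE(β̂₁)

Step 1: Find critical t-value
- Confidence level = 0.9
- Degrees of freedom = n - 2 = 20 - 2 = 18
- t*(α/2, 18) = 1.7341

Step 2: Calculate margin of error
Margin = 1.7341 × 0.3169 = 0.5495

Step 3: Construct interval
CI = 2.6062 ± 0.5495
CI = (2.0567, 3.1557)

Interpretation: intervals built this way capture the true β₁ in 90% of repeated samples; here the plausible range for the per-unit effect of x on y is 2.0567 to 3.1557.
Both endpoints are positive, so the data support a genuinely positive slope at this confidence level.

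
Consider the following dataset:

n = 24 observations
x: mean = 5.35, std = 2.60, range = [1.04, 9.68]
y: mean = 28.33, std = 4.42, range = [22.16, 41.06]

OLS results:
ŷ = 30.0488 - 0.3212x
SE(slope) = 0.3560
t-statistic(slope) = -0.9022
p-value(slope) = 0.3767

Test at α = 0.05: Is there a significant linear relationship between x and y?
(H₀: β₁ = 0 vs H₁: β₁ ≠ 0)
Since p-value = 0.3767 ≥ α = 0.05, fail to reject H₀ — the slope is not significantly different from 0.

Hypothesis test for the slope coefficient:

H₀: β₁ = 0 (no linear relationship)
H₁: β₁ ≠ 0 (linear relationship exists)

Test statistic: t = β̂₁ / SE(β̂₁) = -0.3212 / 0.3560 = -0.9022

p = 0.3767: how often a slope estimate this far from 0 (in SE units) would arise by chance if β₁ were truly 0.

Decision rule: reject H₀ if p-value < α.
p-value = 0.3767 ≥ α = 0.05 → fail to reject H₀.

There is not sufficient evidence at the 5% significance level to conclude that a linear relationship exists between x and y.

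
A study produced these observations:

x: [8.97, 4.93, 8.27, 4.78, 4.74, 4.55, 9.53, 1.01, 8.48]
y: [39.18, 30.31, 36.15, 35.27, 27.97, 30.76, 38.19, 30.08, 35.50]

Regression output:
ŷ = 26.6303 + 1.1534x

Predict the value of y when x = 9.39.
ŷ = 37.4607

x = 9.39 lies inside the observed range [1.01, 9.53], so the fitted equation applies directly:

ŷ = 26.6303 + 1.1534 × 9.39
ŷ = 26.6303 + 10.8304
ŷ = 37.4607

This is a point prediction; actual observations scatter around it by roughly the residual standard deviation.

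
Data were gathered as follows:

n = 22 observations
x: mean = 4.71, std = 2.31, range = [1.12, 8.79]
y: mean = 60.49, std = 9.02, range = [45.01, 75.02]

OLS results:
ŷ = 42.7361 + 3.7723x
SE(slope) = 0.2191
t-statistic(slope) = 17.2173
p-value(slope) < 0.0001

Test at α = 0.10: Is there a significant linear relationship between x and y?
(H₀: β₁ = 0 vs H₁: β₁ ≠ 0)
Since p-value < 0.0001 < α = 0.10, reject H₀ — the slope is significantly different from 0.

Hypothesis test for the slope coefficient:

H₀: β₁ = 0 (no linear relationship)
H₁: β₁ ≠ 0 (linear relationship exists)

Test statistic: t = β̂₁ / SE(β̂₁) = 3.7723 / 0.2191 = 17.2173

p < 0.0001: how often a slope estimate this far from 0 (in SE units) would arise by chance if β₁ were truly 0.

Decision rule: reject H₀ if p-value < α.
p-value < 0.0001 < α = 0.10 → reject H₀.

There is sufficient evidence at the 10% significance level to conclude that a linear relationship exists between x and y.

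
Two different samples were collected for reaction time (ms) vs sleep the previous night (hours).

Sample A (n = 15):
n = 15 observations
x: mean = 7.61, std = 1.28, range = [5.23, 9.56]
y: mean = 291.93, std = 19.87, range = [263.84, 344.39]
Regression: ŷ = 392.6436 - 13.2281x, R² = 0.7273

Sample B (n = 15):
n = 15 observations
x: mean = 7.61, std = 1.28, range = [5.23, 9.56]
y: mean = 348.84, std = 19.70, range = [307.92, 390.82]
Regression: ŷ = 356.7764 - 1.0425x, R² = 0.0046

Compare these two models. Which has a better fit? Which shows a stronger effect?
Model A has the better fit (R² = 0.7273 vs 0.0046). Model A shows the stronger effect (|β₁| = 13.2281 vs 1.0425).

Model Comparison:

Goodness of fit (R²):
- Model A: R² = 0.7273 → 72.73% of variance in reaction time explained
- Model B: R² = 0.0046 → 0.46% of variance in reaction time explained
- 0.7273 > 0.0046 → Model A has the better fit

Which has the larger per-hour effect? (|β₁|)
- Model A: β₁ = -13.2281 → predicted reaction time falls 13.2281 ms per additional hour of sleep
- Model B: β₁ = -1.0425 → predicted reaction time falls 1.0425 ms per additional hour of sleep
- |-13.2281| > |-1.0425| → Model A shows the stronger marginal effect

Note: The two samples could reflect different populations, time periods, or measurement quality.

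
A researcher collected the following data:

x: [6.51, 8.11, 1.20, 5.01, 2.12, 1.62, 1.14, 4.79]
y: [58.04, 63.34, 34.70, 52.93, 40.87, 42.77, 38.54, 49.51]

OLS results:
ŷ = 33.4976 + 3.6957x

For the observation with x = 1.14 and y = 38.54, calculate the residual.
Residual = 0.8293

The residual is the difference between the actual value and the predicted value:

Residual = y - ŷ

Step 1: Calculate predicted value
ŷ = 33.4976 + 3.6957 × 1.14
ŷ = 37.7107

Step 2: Calculate residual
Residual = 38.54 - 37.7107
Residual = 0.8293

Interpretation: the model underestimates the actual value by 0.8293 at this point (positive residual → observation lies above the fitted line).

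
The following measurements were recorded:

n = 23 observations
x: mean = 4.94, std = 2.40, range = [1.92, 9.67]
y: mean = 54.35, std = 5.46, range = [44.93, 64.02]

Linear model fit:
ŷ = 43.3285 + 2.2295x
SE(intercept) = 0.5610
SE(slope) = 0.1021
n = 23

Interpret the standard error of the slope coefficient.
SE(β̂₁) = 0.1021 is the estimated standard deviation of the slope estimate across repeated samples; relative to β̂₁ = 2.2295 that is 4.6%, a precise estimate.

SE(β̂₁) = 0.1021 says: if we drew many samples of n = 23 from the same population and refit each time, the fitted slopes would scatter with a standard deviation of roughly 0.1021 around the true β₁.

Relative precision:
- SE / |β̂₁| = 0.1021 / 2.2295 = 4.6%
- Rule of thumb (under 20%: precise; 20% to under 50%: moderately precise; 50% or more: imprecise) → precise

Link to the t-test: t = β̂₁ / SE(β̂₁) = 2.2295 / 0.1021 = 21.8364, the statistic for H₀: β₁ = 0.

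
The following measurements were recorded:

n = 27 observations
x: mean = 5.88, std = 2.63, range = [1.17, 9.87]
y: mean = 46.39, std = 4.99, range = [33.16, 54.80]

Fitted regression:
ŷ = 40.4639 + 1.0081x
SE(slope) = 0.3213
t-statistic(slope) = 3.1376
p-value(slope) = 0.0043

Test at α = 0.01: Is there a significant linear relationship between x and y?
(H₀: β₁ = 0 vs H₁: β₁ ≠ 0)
p-value = 0.0043 < α = 0.01, so we reject H₀. The relationship is significant.

Hypothesis test for the slope coefficient:

H₀: β₁ = 0 (no linear relationship)
H₁: β₁ ≠ 0 (linear relationship exists)

Test statistic: t = β̂₁ / SE(β̂₁) = 1.0081 / 0.3213 = 3.1376

With df = 25, the two-sided p-value for |t| = 3.1376 is 0.0043.

Decision rule: reject H₀ if p-value < α.
p-value = 0.0043 < α = 0.01 → reject H₀.

At α = 0.01 the data do provide convincing evidence of a nonzero slope.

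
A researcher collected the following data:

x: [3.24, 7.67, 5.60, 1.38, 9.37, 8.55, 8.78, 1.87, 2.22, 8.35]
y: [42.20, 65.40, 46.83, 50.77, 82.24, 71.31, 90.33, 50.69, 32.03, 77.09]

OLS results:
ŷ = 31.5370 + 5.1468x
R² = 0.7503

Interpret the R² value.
R² = 0.7503 means 75.03% of the variation in y is explained by the linear relationship with x. This indicates a strong fit.

R² (coefficient of determination) measures the proportion of variance in y explained by the regression model.

Here R² = 0.7503:
- Explained: 75.03% of the variation in y
- Unexplained (residual): 100% − 75.03% = 24.97%
- Rule of thumb (below 0.3 weak; 0.3 to below 0.7 moderate; 0.7 and above strong) → strong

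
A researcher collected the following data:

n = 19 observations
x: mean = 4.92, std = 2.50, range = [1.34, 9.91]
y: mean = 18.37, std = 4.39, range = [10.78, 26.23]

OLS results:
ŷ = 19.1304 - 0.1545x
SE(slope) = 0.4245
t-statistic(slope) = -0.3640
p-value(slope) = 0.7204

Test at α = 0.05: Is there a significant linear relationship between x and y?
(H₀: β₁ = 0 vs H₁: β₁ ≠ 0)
Since p-value = 0.7204 ≥ α = 0.05, fail to reject H₀ — the slope is not significantly different from 0.

Hypothesis test for the slope coefficient:

H₀: β₁ = 0 (no linear relationship)
H₁: β₁ ≠ 0 (linear relationship exists)

Test statistic: t = β̂₁ / SE(β̂₁) = -0.1545 / 0.4245 = -0.3640

The p-value (0.7204) is the probability, under H₀, of a t-statistic at least as extreme as |t| = 0.3640 (two-sided, df = n − 2 = 17).

Decision rule: reject H₀ if p-value < α.
p-value = 0.7204 ≥ α = 0.05 → fail to reject H₀.

There is not sufficient evidence at the 5% significance level to conclude that a linear relationship exists between x and y.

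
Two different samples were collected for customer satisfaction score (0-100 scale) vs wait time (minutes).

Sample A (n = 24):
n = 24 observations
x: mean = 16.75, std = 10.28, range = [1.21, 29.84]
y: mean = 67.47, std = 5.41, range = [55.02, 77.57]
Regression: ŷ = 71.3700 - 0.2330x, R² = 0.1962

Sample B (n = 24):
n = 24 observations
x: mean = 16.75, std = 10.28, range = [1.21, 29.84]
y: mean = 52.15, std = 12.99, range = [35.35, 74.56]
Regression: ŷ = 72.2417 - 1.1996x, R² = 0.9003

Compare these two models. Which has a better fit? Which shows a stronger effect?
Model B has the better fit (R² = 0.9003 vs 0.1962). Model B shows the stronger effect (|β₁| = 1.1996 vs 0.2330).

Model Comparison:

Which explains more variance? (R²)
- Model A: R² = 0.1962 → 19.62% of variance in satisfaction score explained
- Model B: R² = 0.9003 → 90.03% of variance in satisfaction score explained
- 0.9003 > 0.1962 → Model B has the better fit

Which has the larger per-minute effect? (|β₁|)
- Model A: β₁ = -0.2330 → predicted satisfaction score falls 0.2330 points per additional minute of wait time
- Model B: β₁ = -1.1996 → predicted satisfaction score falls 1.1996 points per additional minute of wait time
- |-0.2330| < |-1.1996| → Model B shows the stronger marginal effect

Notes:
- The two samples could reflect different populations, time periods, or measurement quality.
- A better fit (higher R²) doesn't necessarily mean a more important relationship.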